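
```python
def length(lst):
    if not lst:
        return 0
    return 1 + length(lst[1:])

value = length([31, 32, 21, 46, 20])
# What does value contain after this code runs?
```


length([31, 32, 21, 46, 20])
= 1 + length([32, 21, 46, 20])
= 1 + 1 + length([21, 46, 20])
= 1 + 1 + 1 + length([46, 20])
= 1 + 1 + 1 + 1 + length([20])
= 1 + 1 + 1 + 1 + 1 + length([])
= 1 + 1 + 1 + 1 + 1 + 0
= 5


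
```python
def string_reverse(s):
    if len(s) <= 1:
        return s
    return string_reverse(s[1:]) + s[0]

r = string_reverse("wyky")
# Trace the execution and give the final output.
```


string_reverse("wyky")
= string_reverse("yky") + "w"
= string_reverse("ky") + "y" + "w"
= string_reverse("y") + "k" + "y" + "w"
= "y" + "k" + "y" + "w"
= "ykyw"


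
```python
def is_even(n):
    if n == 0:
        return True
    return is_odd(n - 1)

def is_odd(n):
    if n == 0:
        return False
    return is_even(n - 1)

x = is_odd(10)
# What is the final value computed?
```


is_odd(10)
= is_even(9)
= is_odd(8)
= is_even(7)
= is_odd(6)
= is_even(5)
= is_odd(4)
= is_even(3)
= is_odd(2)
= is_even(1)
= is_odd(0)
n == 0: return False
= False


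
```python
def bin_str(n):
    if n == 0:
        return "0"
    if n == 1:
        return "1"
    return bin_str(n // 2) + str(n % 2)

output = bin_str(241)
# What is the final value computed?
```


bin_str(241)
= bin_str(120) + "1"
= bin_str(60) + "0" + "1"
= bin_str(30) + "0" + "0" + "1"
= bin_str(15) + "0" + "0" + "0" + "1"
= bin_str(7) + "1" + "0" + "0" + "0" + "1"
= bin_str(3) + "1" + "1" + "0" + "0" + "0" + "1"
= bin_str(1) + "1" + "1" + "1" + "0" + "0" + "0" + "1"
= "1" + "1" + "1" + "1" + "0" + "0" + "0" + "1"
= "11110001"


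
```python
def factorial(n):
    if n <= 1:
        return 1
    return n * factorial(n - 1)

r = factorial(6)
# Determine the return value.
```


factorial(6)
= 6 * factorial(5)
= 6 * 5 * factorial(4)
= 6 * 5 * 4 * factorial(3)
= 6 * 5 * 4 * 3 * factorial(2)
= 6 * 5 * 4 * 3 * 2 * factorial(1)
= 6 * 5 * 4 * 3 * 2 * 1
= 720


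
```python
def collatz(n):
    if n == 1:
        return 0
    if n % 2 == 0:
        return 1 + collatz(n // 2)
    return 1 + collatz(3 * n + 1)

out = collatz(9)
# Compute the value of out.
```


collatz(9)
9 is odd -> 3*9+1 = 28 -> collatz(28)
28 is even -> collatz(14)
14 is even -> collatz(7)
7 is odd -> 3*7+1 = 22 -> collatz(22)
22 is even -> collatz(11)
11 is odd -> 3*11+1 = 34 -> collatz(34)
34 is even -> collatz(17)
17 is odd -> 3*17+1 = 52 -> collatz(52)
52 is even -> collatz(26)
26 is even -> collatz(13)
13 is odd -> 3*13+1 = 40 -> collatz(40)
40 is even -> collatz(20)
20 is even -> collatz(10)
10 is even -> collatz(5)
5 is odd -> 3*5+1 = 16 -> collatz(16)
16 is even -> collatz(8)
8 is even -> collatz(4)
4 is even -> collatz(2)
2 is even -> collatz(1)
Reached 1 after 19 steps
= 19


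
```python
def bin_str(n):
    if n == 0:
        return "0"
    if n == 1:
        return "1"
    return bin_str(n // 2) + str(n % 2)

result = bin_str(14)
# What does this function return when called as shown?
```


bin_str(14)
= bin_str(7) + "0"
= bin_str(3) + "1" + "0"
= bin_str(1) + "1" + "1" + "0"
= "1" + "1" + "1" + "0"
= "1110"


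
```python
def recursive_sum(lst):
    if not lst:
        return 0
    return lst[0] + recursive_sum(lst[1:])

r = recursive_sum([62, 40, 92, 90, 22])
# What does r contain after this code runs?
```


recursive_sum([62, 40, 92, 90, 22])
= 62 + recursive_sum([40, 92, 90, 22])
= 62 + 40 + recursive_sum([92, 90, 22])
= 62 + 40 + 92 + recursive_sum([90, 22])
= 62 + 40 + 92 + 90 + recursive_sum([22])
= 62 + 40 + 92 + 90 + 22 + recursive_sum([])
= 62 + 40 + 92 + 90 + 22 + 0
= 306


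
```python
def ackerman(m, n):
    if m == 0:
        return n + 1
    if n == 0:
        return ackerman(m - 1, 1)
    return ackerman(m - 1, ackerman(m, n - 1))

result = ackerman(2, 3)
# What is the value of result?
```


ackerman(2, 3)
= ackerman(1, ackerman(2, 2))
First compute ackerman(2, 2) = 7
= ackerman(1, 7)
= 9


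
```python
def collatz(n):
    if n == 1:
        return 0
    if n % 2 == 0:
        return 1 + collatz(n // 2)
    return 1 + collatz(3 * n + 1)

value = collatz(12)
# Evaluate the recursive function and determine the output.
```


collatz(12)
12 is even -> collatz(6)
6 is even -> collatz(3)
3 is odd -> 3*3+1 = 10 -> collatz(10)
10 is even -> collatz(5)
5 is odd -> 3*5+1 = 16 -> collatz(16)
16 is even -> collatz(8)
8 is even -> collatz(4)
4 is even -> collatz(2)
2 is even -> collatz(1)
Reached 1 after 9 steps
= 9


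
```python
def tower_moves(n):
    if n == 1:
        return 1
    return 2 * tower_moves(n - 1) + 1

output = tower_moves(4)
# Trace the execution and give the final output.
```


tower_moves(4)
= 2 * tower_moves(3) + 1
= 2 * (2 * tower_moves(2) + 1) + 1
= 2 * (2 * (2 * tower_moves(1) + 1) + 1) + 1
Now compute bottom-up:
tower_moves(1) = 1
tower_moves(2) = 2 * 1 + 1 = 3
tower_moves(3) = 2 * 3 + 1 = 7
tower_moves(4) = 2 * 7 + 1 = 15
= 15


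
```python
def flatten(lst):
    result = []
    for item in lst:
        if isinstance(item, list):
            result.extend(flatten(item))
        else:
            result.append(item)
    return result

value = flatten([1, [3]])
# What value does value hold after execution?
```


flatten([1, [3]])
Processing each element:
  1 is not a list -> append 1
  [3] is a list -> flatten recursively -> [3]
= [1, 3]


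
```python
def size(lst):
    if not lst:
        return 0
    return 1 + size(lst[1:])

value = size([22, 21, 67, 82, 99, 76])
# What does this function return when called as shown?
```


size([22, 21, 67, 82, 99, 76])
= 1 + size([21, 67, 82, 99, 76])
= 1 + 1 + size([67, 82, 99, 76])
= 1 + 1 + 1 + size([82, 99, 76])
= 1 + 1 + 1 + 1 + size([99, 76])
= 1 + 1 + 1 + 1 + 1 + size([76])
= 1 + 1 + 1 + 1 + 1 + 1 + size([])
= 1 + 1 + 1 + 1 + 1 + 1 + 0
= 6


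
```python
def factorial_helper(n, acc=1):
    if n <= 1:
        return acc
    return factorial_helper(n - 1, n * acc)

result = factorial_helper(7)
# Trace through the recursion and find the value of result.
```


factorial_helper(7, 1)
= factorial_helper(6, 7 * 1) = factorial_helper(6, 7)
= factorial_helper(5, 6 * 7) = factorial_helper(5, 42)
= factorial_helper(4, 5 * 42) = factorial_helper(4, 210)
= factorial_helper(3, 4 * 210) = factorial_helper(3, 840)
= factorial_helper(2, 3 * 840) = factorial_helper(2, 2520)
= factorial_helper(1, 2 * 2520) = factorial_helper(1, 5040)
n <= 1, return acc = 5040


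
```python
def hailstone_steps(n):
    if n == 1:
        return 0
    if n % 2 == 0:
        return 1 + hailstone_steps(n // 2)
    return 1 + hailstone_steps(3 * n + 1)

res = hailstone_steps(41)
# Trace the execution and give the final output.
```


hailstone_steps(41)
41 is odd -> 3*41+1 = 124 -> hailstone_steps(124)
124 is even -> hailstone_steps(62)
62 is even -> hailstone_steps(31)
31 is odd -> 3*31+1 = 94 -> hailstone_steps(94)
94 is even -> hailstone_steps(47)
47 is odd -> 3*47+1 = 142 -> hailstone_steps(142)
142 is even -> hailstone_steps(71)
71 is odd -> 3*71+1 = 214 -> hailstone_steps(214)
214 is even -> hailstone_steps(107)
107 is odd -> 3*107+1 = 322 -> hailstone_steps(322)
322 is even -> hailstone_steps(161)
161 is odd -> 3*161+1 = 484 -> hailstone_steps(484)
484 is even -> hailstone_steps(242)
242 is even -> hailstone_steps(121)
121 is odd -> 3*121+1 = 364 -> hailstone_steps(364)
364 is even -> hailstone_steps(182)
182 is even -> hailstone_steps(91)
91 is odd -> 3*91+1 = 274 -> hailstone_steps(274)
274 is even -> hailstone_steps(137)
137 is odd -> 3*137+1 = 412 -> hailstone_steps(412)
412 is even -> hailstone_steps(206)
206 is even -> hailstone_steps(103)
103 is odd -> 3*103+1 = 310 -> hailstone_steps(310)
310 is even -> hailstone_steps(155)
155 is odd -> 3*155+1 = 466 -> hailstone_steps(466)
466 is even -> hailstone_steps(233)
233 is odd -> 3*233+1 = 700 -> hailstone_steps(700)
700 is even -> hailstone_steps(350)
350 is even -> hailstone_steps(175)
175 is odd -> 3*175+1 = 526 -> hailstone_steps(526)
526 is even -> hailstone_steps(263)
263 is odd -> 3*263+1 = 790 -> hailstone_steps(790)
790 is even -> hailstone_steps(395)
395 is odd -> 3*395+1 = 1186 -> hailstone_steps(1186)
1186 is even -> hailstone_steps(593)
593 is odd -> 3*593+1 = 1780 -> hailstone_steps(1780)
1780 is even -> hailstone_steps(890)
890 is even -> hailstone_steps(445)
445 is odd -> 3*445+1 = 1336 -> hailstone_steps(1336)
1336 is even -> hailstone_steps(668)
668 is even -> hailstone_steps(334)
334 is even -> hailstone_steps(167)
167 is odd -> 3*167+1 = 502 -> hailstone_steps(502)
502 is even -> hailstone_steps(251)
251 is odd -> 3*251+1 = 754 -> hailstone_steps(754)
754 is even -> hailstone_steps(377)
377 is odd -> 3*377+1 = 1132 -> hailstone_steps(1132)
1132 is even -> hailstone_steps(566)
566 is even -> hailstone_steps(283)
283 is odd -> 3*283+1 = 850 -> hailstone_steps(850)
850 is even -> hailstone_steps(425)
425 is odd -> 3*425+1 = 1276 -> hailstone_steps(1276)
1276 is even -> hailstone_steps(638)
638 is even -> hailstone_steps(319)
319 is odd -> 3*319+1 = 958 -> hailstone_steps(958)
958 is even -> hailstone_steps(479)
479 is odd -> 3*479+1 = 1438 -> hailstone_steps(1438)
1438 is even -> hailstone_steps(719)
719 is odd -> 3*719+1 = 2158 -> hailstone_steps(2158)
2158 is even -> hailstone_steps(1079)
1079 is odd -> 3*1079+1 = 3238 -> hailstone_steps(3238)
3238 is even -> hailstone_steps(1619)
1619 is odd -> 3*1619+1 = 4858 -> hailstone_steps(4858)
4858 is even -> hailstone_steps(2429)
2429 is odd -> 3*2429+1 = 7288 -> hailstone_steps(7288)
7288 is even -> hailstone_steps(3644)
3644 is even -> hailstone_steps(1822)
1822 is even -> hailstone_steps(911)
911 is odd -> 3*911+1 = 2734 -> hailstone_steps(2734)
2734 is even -> hailstone_steps(1367)
1367 is odd -> 3*1367+1 = 4102 -> hailstone_steps(4102)
4102 is even -> hailstone_steps(2051)
2051 is odd -> 3*2051+1 = 6154 -> hailstone_steps(6154)
6154 is even -> hailstone_steps(3077)
3077 is odd -> 3*3077+1 = 9232 -> hailstone_steps(9232)
9232 is even -> hailstone_steps(4616)
4616 is even -> hailstone_steps(2308)
2308 is even -> hailstone_steps(1154)
1154 is even -> hailstone_steps(577)
577 is odd -> 3*577+1 = 1732 -> hailstone_steps(1732)
1732 is even -> hailstone_steps(866)
866 is even -> hailstone_steps(433)
433 is odd -> 3*433+1 = 1300 -> hailstone_steps(1300)
1300 is even -> hailstone_steps(650)
650 is even -> hailstone_steps(325)
325 is odd -> 3*325+1 = 976 -> hailstone_steps(976)
976 is even -> hailstone_steps(488)
488 is even -> hailstone_steps(244)
244 is even -> hailstone_steps(122)
122 is even -> hailstone_steps(61)
61 is odd -> 3*61+1 = 184 -> hailstone_steps(184)
184 is even -> hailstone_steps(92)
92 is even -> hailstone_steps(46)
46 is even -> hailstone_steps(23)
23 is odd -> 3*23+1 = 70 -> hailstone_steps(70)
70 is even -> hailstone_steps(35)
35 is odd -> 3*35+1 = 106 -> hailstone_steps(106)
106 is even -> hailstone_steps(53)
53 is odd -> 3*53+1 = 160 -> hailstone_steps(160)
160 is even -> hailstone_steps(80)
80 is even -> hailstone_steps(40)
40 is even -> hailstone_steps(20)
20 is even -> hailstone_steps(10)
10 is even -> hailstone_steps(5)
5 is odd -> 3*5+1 = 16 -> hailstone_steps(16)
16 is even -> hailstone_steps(8)
8 is even -> hailstone_steps(4)
4 is even -> hailstone_steps(2)
2 is even -> hailstone_steps(1)
Reached 1 after 109 steps
= 109


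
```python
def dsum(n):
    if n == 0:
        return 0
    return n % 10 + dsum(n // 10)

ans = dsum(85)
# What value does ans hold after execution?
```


dsum(85)
= 5 + dsum(8)
= 5 + 8 + dsum(0)
= 5 + 8 + 0
= 13


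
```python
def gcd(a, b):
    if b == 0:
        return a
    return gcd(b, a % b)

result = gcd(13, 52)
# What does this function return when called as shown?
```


gcd(13, 52)
= gcd(52, 13 % 52) = gcd(52, 13)
= gcd(13, 52 % 13) = gcd(13, 0)
b == 0, return a = 13


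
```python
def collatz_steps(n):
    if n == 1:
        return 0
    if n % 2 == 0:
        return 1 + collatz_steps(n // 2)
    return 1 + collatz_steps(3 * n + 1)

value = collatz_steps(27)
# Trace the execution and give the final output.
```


collatz_steps(27)
27 is odd -> 3*27+1 = 82 -> collatz_steps(82)
82 is even -> collatz_steps(41)
41 is odd -> 3*41+1 = 124 -> collatz_steps(124)
124 is even -> collatz_steps(62)
62 is even -> collatz_steps(31)
31 is odd -> 3*31+1 = 94 -> collatz_steps(94)
94 is even -> collatz_steps(47)
47 is odd -> 3*47+1 = 142 -> collatz_steps(142)
142 is even -> collatz_steps(71)
71 is odd -> 3*71+1 = 214 -> collatz_steps(214)
214 is even -> collatz_steps(107)
107 is odd -> 3*107+1 = 322 -> collatz_steps(322)
322 is even -> collatz_steps(161)
161 is odd -> 3*161+1 = 484 -> collatz_steps(484)
484 is even -> collatz_steps(242)
242 is even -> collatz_steps(121)
121 is odd -> 3*121+1 = 364 -> collatz_steps(364)
364 is even -> collatz_steps(182)
182 is even -> collatz_steps(91)
91 is odd -> 3*91+1 = 274 -> collatz_steps(274)
274 is even -> collatz_steps(137)
137 is odd -> 3*137+1 = 412 -> collatz_steps(412)
412 is even -> collatz_steps(206)
206 is even -> collatz_steps(103)
103 is odd -> 3*103+1 = 310 -> collatz_steps(310)
310 is even -> collatz_steps(155)
155 is odd -> 3*155+1 = 466 -> collatz_steps(466)
466 is even -> collatz_steps(233)
233 is odd -> 3*233+1 = 700 -> collatz_steps(700)
700 is even -> collatz_steps(350)
350 is even -> collatz_steps(175)
175 is odd -> 3*175+1 = 526 -> collatz_steps(526)
526 is even -> collatz_steps(263)
263 is odd -> 3*263+1 = 790 -> collatz_steps(790)
790 is even -> collatz_steps(395)
395 is odd -> 3*395+1 = 1186 -> collatz_steps(1186)
1186 is even -> collatz_steps(593)
593 is odd -> 3*593+1 = 1780 -> collatz_steps(1780)
1780 is even -> collatz_steps(890)
890 is even -> collatz_steps(445)
445 is odd -> 3*445+1 = 1336 -> collatz_steps(1336)
1336 is even -> collatz_steps(668)
668 is even -> collatz_steps(334)
334 is even -> collatz_steps(167)
167 is odd -> 3*167+1 = 502 -> collatz_steps(502)
502 is even -> collatz_steps(251)
251 is odd -> 3*251+1 = 754 -> collatz_steps(754)
754 is even -> collatz_steps(377)
377 is odd -> 3*377+1 = 1132 -> collatz_steps(1132)
1132 is even -> collatz_steps(566)
566 is even -> collatz_steps(283)
283 is odd -> 3*283+1 = 850 -> collatz_steps(850)
850 is even -> collatz_steps(425)
425 is odd -> 3*425+1 = 1276 -> collatz_steps(1276)
1276 is even -> collatz_steps(638)
638 is even -> collatz_steps(319)
319 is odd -> 3*319+1 = 958 -> collatz_steps(958)
958 is even -> collatz_steps(479)
479 is odd -> 3*479+1 = 1438 -> collatz_steps(1438)
1438 is even -> collatz_steps(719)
719 is odd -> 3*719+1 = 2158 -> collatz_steps(2158)
2158 is even -> collatz_steps(1079)
1079 is odd -> 3*1079+1 = 3238 -> collatz_steps(3238)
3238 is even -> collatz_steps(1619)
1619 is odd -> 3*1619+1 = 4858 -> collatz_steps(4858)
4858 is even -> collatz_steps(2429)
2429 is odd -> 3*2429+1 = 7288 -> collatz_steps(7288)
7288 is even -> collatz_steps(3644)
3644 is even -> collatz_steps(1822)
1822 is even -> collatz_steps(911)
911 is odd -> 3*911+1 = 2734 -> collatz_steps(2734)
2734 is even -> collatz_steps(1367)
1367 is odd -> 3*1367+1 = 4102 -> collatz_steps(4102)
4102 is even -> collatz_steps(2051)
2051 is odd -> 3*2051+1 = 6154 -> collatz_steps(6154)
6154 is even -> collatz_steps(3077)
3077 is odd -> 3*3077+1 = 9232 -> collatz_steps(9232)
9232 is even -> collatz_steps(4616)
4616 is even -> collatz_steps(2308)
2308 is even -> collatz_steps(1154)
1154 is even -> collatz_steps(577)
577 is odd -> 3*577+1 = 1732 -> collatz_steps(1732)
1732 is even -> collatz_steps(866)
866 is even -> collatz_steps(433)
433 is odd -> 3*433+1 = 1300 -> collatz_steps(1300)
1300 is even -> collatz_steps(650)
650 is even -> collatz_steps(325)
325 is odd -> 3*325+1 = 976 -> collatz_steps(976)
976 is even -> collatz_steps(488)
488 is even -> collatz_steps(244)
244 is even -> collatz_steps(122)
122 is even -> collatz_steps(61)
61 is odd -> 3*61+1 = 184 -> collatz_steps(184)
184 is even -> collatz_steps(92)
92 is even -> collatz_steps(46)
46 is even -> collatz_steps(23)
23 is odd -> 3*23+1 = 70 -> collatz_steps(70)
70 is even -> collatz_steps(35)
35 is odd -> 3*35+1 = 106 -> collatz_steps(106)
106 is even -> collatz_steps(53)
53 is odd -> 3*53+1 = 160 -> collatz_steps(160)
160 is even -> collatz_steps(80)
80 is even -> collatz_steps(40)
40 is even -> collatz_steps(20)
20 is even -> collatz_steps(10)
10 is even -> collatz_steps(5)
5 is odd -> 3*5+1 = 16 -> collatz_steps(16)
16 is even -> collatz_steps(8)
8 is even -> collatz_steps(4)
4 is even -> collatz_steps(2)
2 is even -> collatz_steps(1)
Reached 1 after 111 steps
= 111


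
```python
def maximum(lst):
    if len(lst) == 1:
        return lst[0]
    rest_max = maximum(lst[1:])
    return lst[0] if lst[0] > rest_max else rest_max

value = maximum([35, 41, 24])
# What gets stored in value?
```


maximum([35, 41, 24])
= compare 35 with maximum([41, 24])
= compare 41 with maximum([24])
Base: maximum([24]) = 24
compare 41 with 24: max = 41
compare 35 with 41: max = 41
= 41


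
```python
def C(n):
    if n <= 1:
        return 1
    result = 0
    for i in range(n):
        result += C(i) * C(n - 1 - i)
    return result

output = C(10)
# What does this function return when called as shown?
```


C(10)
= sum of C(i) * C(10-1-i) for i in 0..9
First compute sub-values bottom-up:
  C(0) = 1, C(1) = 1
  C(2) = 1*1 + 1*1 = 2
  C(3) = 1*2 + 1*1 + 2*1 = 5
  C(4) = 1*5 + 1*2 + 2*1 + 5*1 = 14
  C(5) = 1*14 + 1*5 + 2*2 + 5*1 + 14*1 = 42
  C(6) = 1*42 + 1*14 + 2*5 + 5*2 + 14*1 + 42*1 = 132
  C(7) = 1*132 + 1*42 + 2*14 + 5*5 + 14*2 + 42*1 + 132*1 = 429
  C(8) = 1*429 + 1*132 + 2*42 + 5*14 + 14*5 + 42*2 + 132*1 + 429*1 = 1430
  C(9) = 1*1430 + 1*429 + 2*132 + 5*42 + 14*14 + 42*5 + 132*2 + 429*1 + 1430*1 = 4862
Now C(10):
  C(0)*C(9) = 1*4862 = 4862
  C(1)*C(8) = 1*1430 = 1430
  C(2)*C(7) = 2*429 = 858
  C(3)*C(6) = 5*132 = 660
  C(4)*C(5) = 14*42 = 588
  C(5)*C(4) = 42*14 = 588
  C(6)*C(3) = 132*5 = 660
  C(7)*C(2) = 429*2 = 858
  C(8)*C(1) = 1430*1 = 1430
  C(9)*C(0) = 4862*1 = 4862
= 4862 + 1430 + 858 + 660 + 588 + 588 + 660 + 858 + 1430 + 4862
= 16796


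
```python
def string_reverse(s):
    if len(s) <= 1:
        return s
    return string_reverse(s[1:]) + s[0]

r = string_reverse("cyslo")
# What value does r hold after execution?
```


string_reverse("cyslo")
= string_reverse("yslo") + "c"
= string_reverse("slo") + "y" + "c"
= string_reverse("lo") + "s" + "y" + "c"
= string_reverse("o") + "l" + "s" + "y" + "c"
= "o" + "l" + "s" + "y" + "c"
= "olsyc"


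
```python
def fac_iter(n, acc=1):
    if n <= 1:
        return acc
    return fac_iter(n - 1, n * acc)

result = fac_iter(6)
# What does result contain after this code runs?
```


fac_iter(6, 1)
= fac_iter(5, 6 * 1) = fac_iter(5, 6)
= fac_iter(4, 5 * 6) = fac_iter(4, 30)
= fac_iter(3, 4 * 30) = fac_iter(3, 120)
= fac_iter(2, 3 * 120) = fac_iter(2, 360)
= fac_iter(1, 2 * 360) = fac_iter(1, 720)
n <= 1, return acc = 720


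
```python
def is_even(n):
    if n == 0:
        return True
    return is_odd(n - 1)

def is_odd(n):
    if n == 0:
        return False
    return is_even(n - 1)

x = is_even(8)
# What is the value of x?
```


is_even(8)
= is_odd(7)
= is_even(6)
= is_odd(5)
= is_even(4)
= is_odd(3)
= is_even(2)
= is_odd(1)
= is_even(0)
n == 0: return True
= True


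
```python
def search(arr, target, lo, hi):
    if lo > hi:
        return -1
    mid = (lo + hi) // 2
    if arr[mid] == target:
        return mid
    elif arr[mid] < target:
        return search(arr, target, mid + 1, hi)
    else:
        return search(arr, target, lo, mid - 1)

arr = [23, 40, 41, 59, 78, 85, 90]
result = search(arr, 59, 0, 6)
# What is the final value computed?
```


search(arr, 59, 0, 6)
lo=0, hi=6, mid=3, arr[mid]=59
arr[3] == 59, found at index 3
= 3


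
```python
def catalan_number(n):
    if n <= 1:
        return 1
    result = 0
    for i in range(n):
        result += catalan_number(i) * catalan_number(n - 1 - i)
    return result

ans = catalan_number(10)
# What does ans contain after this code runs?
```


catalan_number(10)
= sum of catalan_number(i) * catalan_number(10-1-i) for i in 0..9
First compute sub-values bottom-up:
  catalan_number(0) = 1, catalan_number(1) = 1
  catalan_number(2) = 1*1 + 1*1 = 2
  catalan_number(3) = 1*2 + 1*1 + 2*1 = 5
  catalan_number(4) = 1*5 + 1*2 + 2*1 + 5*1 = 14
  catalan_number(5) = 1*14 + 1*5 + 2*2 + 5*1 + 14*1 = 42
  catalan_number(6) = 1*42 + 1*14 + 2*5 + 5*2 + 14*1 + 42*1 = 132
  catalan_number(7) = 1*132 + 1*42 + 2*14 + 5*5 + 14*2 + 42*1 + 132*1 = 429
  catalan_number(8) = 1*429 + 1*132 + 2*42 + 5*14 + 14*5 + 42*2 + 132*1 + 429*1 = 1430
  catalan_number(9) = 1*1430 + 1*429 + 2*132 + 5*42 + 14*14 + 42*5 + 132*2 + 429*1 + 1430*1 = 4862
Now catalan_number(10):
  catalan_number(0)*catalan_number(9) = 1*4862 = 4862
  catalan_number(1)*catalan_number(8) = 1*1430 = 1430
  catalan_number(2)*catalan_number(7) = 2*429 = 858
  catalan_number(3)*catalan_number(6) = 5*132 = 660
  catalan_number(4)*catalan_number(5) = 14*42 = 588
  catalan_number(5)*catalan_number(4) = 42*14 = 588
  catalan_number(6)*catalan_number(3) = 132*5 = 660
  catalan_number(7)*catalan_number(2) = 429*2 = 858
  catalan_number(8)*catalan_number(1) = 1430*1 = 1430
  catalan_number(9)*catalan_number(0) = 4862*1 = 4862
= 4862 + 1430 + 858 + 660 + 588 + 588 + 660 + 858 + 1430 + 4862
= 16796


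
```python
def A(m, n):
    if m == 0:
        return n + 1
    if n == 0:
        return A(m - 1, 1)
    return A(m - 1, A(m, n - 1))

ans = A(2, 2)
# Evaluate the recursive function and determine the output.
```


A(2, 2)
= A(1, A(2, 1))
First compute A(2, 1) = 5
= A(1, 5)
= 7


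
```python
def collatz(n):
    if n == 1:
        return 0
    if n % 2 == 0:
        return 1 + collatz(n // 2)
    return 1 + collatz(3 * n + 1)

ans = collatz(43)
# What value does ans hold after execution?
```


collatz(43)
43 is odd -> 3*43+1 = 130 -> collatz(130)
130 is even -> collatz(65)
65 is odd -> 3*65+1 = 196 -> collatz(196)
196 is even -> collatz(98)
98 is even -> collatz(49)
49 is odd -> 3*49+1 = 148 -> collatz(148)
148 is even -> collatz(74)
74 is even -> collatz(37)
37 is odd -> 3*37+1 = 112 -> collatz(112)
112 is even -> collatz(56)
56 is even -> collatz(28)
28 is even -> collatz(14)
14 is even -> collatz(7)
7 is odd -> 3*7+1 = 22 -> collatz(22)
22 is even -> collatz(11)
11 is odd -> 3*11+1 = 34 -> collatz(34)
34 is even -> collatz(17)
17 is odd -> 3*17+1 = 52 -> collatz(52)
52 is even -> collatz(26)
26 is even -> collatz(13)
13 is odd -> 3*13+1 = 40 -> collatz(40)
40 is even -> collatz(20)
20 is even -> collatz(10)
10 is even -> collatz(5)
5 is odd -> 3*5+1 = 16 -> collatz(16)
16 is even -> collatz(8)
8 is even -> collatz(4)
4 is even -> collatz(2)
2 is even -> collatz(1)
Reached 1 after 29 steps
= 29


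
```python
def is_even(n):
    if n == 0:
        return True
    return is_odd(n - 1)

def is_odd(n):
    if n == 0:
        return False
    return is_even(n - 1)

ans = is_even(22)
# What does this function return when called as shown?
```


is_even(22)
= is_odd(21)
= is_even(20)
= is_odd(19)
= is_even(18)
= is_odd(17)
= is_even(16)
= is_odd(15)
= is_even(14)
= is_odd(13)
= is_even(12)
= is_odd(11)
= is_even(10)
= is_odd(9)
= is_even(8)
= is_odd(7)
= is_even(6)
= is_odd(5)
= is_even(4)
= is_odd(3)
= is_even(2)
= is_odd(1)
= is_even(0)
n == 0: return True
= True


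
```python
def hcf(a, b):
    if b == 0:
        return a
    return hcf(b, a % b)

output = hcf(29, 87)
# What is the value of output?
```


hcf(29, 87)
= hcf(87, 29 % 87) = hcf(87, 29)
= hcf(29, 87 % 29) = hcf(29, 0)
b == 0, return a = 29


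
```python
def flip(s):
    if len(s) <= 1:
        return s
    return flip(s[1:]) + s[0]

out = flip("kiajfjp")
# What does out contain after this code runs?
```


flip("kiajfjp")
= flip("iajfjp") + "k"
= flip("ajfjp") + "i" + "k"
= flip("jfjp") + "a" + "i" + "k"
= flip("fjp") + "j" + "a" + "i" + "k"
= flip("jp") + "f" + "j" + "a" + "i" + "k"
= flip("p") + "j" + "f" + "j" + "a" + "i" + "k"
= "p" + "j" + "f" + "j" + "a" + "i" + "k"
= "pjfjaik"


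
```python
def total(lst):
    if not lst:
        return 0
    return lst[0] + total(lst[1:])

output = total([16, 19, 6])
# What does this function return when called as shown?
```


total([16, 19, 6])
= 16 + total([19, 6])
= 16 + 19 + total([6])
= 16 + 19 + 6 + total([])
= 16 + 19 + 6 + 0
= 41


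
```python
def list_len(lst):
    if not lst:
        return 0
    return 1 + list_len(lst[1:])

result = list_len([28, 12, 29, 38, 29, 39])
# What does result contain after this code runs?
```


list_len([28, 12, 29, 38, 29, 39])
= 1 + list_len([12, 29, 38, 29, 39])
= 1 + 1 + list_len([29, 38, 29, 39])
= 1 + 1 + 1 + list_len([38, 29, 39])
= 1 + 1 + 1 + 1 + list_len([29, 39])
= 1 + 1 + 1 + 1 + 1 + list_len([39])
= 1 + 1 + 1 + 1 + 1 + 1 + list_len([])
= 1 + 1 + 1 + 1 + 1 + 1 + 0
= 6


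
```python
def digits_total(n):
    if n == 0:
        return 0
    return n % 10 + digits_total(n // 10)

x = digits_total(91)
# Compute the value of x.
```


digits_total(91)
= 1 + digits_total(9)
= 1 + 9 + digits_total(0)
= 1 + 9 + 0
= 10


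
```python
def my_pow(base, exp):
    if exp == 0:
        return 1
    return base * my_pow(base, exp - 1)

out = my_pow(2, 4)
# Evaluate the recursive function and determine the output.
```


my_pow(2, 4)
= 2 * my_pow(2, 3)
= 2 * 2 * my_pow(2, 2)
= 2 * 2 * 2 * my_pow(2, 1)
= 2 * 2 * 2 * 2 * my_pow(2, 0)
= 2 * 2 * 2 * 2 * 1
= 16


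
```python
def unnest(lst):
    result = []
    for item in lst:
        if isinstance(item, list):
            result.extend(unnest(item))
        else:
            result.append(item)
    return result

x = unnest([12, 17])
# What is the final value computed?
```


unnest([12, 17])
Processing each element:
  12 is not a list -> append 12
  17 is not a list -> append 17
= [12, 17]


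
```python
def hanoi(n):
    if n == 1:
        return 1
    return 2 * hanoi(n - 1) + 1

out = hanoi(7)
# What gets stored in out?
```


hanoi(7)
= 2 * hanoi(6) + 1
= 2 * (2 * hanoi(5) + 1) + 1
= 2 * (2 * (2 * hanoi(4) + 1) + 1) + 1
= 2 * (2 * (2 * (2 * hanoi(3) + 1) + 1) + 1) + 1
= 2 * (2 * (2 * (2 * (2 * hanoi(2) + 1) + 1) + 1) + 1) + 1
= 2 * (2 * (2 * (2 * (2 * (2 * hanoi(1) + 1) + 1) + 1) + 1) + 1) + 1
Now compute bottom-up:
hanoi(1) = 1
hanoi(2) = 2 * 1 + 1 = 3
hanoi(3) = 2 * 3 + 1 = 7
hanoi(4) = 2 * 7 + 1 = 15
hanoi(5) = 2 * 15 + 1 = 31
hanoi(6) = 2 * 31 + 1 = 63
hanoi(7) = 2 * 63 + 1 = 127
= 127


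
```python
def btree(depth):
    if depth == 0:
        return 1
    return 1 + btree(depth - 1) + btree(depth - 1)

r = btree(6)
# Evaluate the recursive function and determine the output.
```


btree(6)
= 1 + btree(5) + btree(5)
= 1 + 2 * btree(5)
btree(k) = 2^(k+1) - 1
btree(0) = 1
btree(1) = 3
btree(2) = 7
btree(3) = 15
btree(4) = 31
btree(6) = 2^7 - 1 = 127


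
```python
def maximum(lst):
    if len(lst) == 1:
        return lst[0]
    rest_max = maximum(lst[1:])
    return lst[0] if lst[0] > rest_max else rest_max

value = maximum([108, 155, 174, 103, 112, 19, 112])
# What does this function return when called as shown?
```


maximum([108, 155, 174, 103, 112, 19, 112])
= compare 108 with maximum([155, 174, 103, 112, 19, 112])
= compare 155 with maximum([174, 103, 112, 19, 112])
= compare 174 with maximum([103, 112, 19, 112])
= compare 103 with maximum([112, 19, 112])
= compare 112 with maximum([19, 112])
= compare 19 with maximum([112])
Base: maximum([112]) = 112
compare 19 with 112: max = 112
compare 112 with 112: max = 112
compare 103 with 112: max = 112
compare 174 with 112: max = 174
compare 155 with 174: max = 174
compare 108 with 174: max = 174
= 174


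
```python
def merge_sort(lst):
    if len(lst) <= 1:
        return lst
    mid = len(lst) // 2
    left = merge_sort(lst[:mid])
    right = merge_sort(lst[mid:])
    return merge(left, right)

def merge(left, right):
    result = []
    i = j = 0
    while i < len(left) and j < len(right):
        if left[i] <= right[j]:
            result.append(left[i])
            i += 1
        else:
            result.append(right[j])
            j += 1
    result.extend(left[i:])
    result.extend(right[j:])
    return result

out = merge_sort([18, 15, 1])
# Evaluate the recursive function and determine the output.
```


merge_sort([18, 15, 1])
Split into [18] and [15, 1]
Left sorted: [18]
Right sorted: [1, 15]
Merge [18] and [1, 15]
= [1, 15, 18]


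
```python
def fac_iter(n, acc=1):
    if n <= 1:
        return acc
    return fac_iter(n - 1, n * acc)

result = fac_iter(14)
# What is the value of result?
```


fac_iter(14, 1)
= fac_iter(13, 14 * 1) = fac_iter(13, 14)
= fac_iter(12, 13 * 14) = fac_iter(12, 182)
= fac_iter(11, 12 * 182) = fac_iter(11, 2184)
= fac_iter(10, 11 * 2184) = fac_iter(10, 24024)
= fac_iter(9, 10 * 24024) = fac_iter(9, 240240)
= fac_iter(8, 9 * 240240) = fac_iter(8, 2162160)
= fac_iter(7, 8 * 2162160) = fac_iter(7, 17297280)
= fac_iter(6, 7 * 17297280) = fac_iter(6, 121080960)
= fac_iter(5, 6 * 121080960) = fac_iter(5, 726485760)
= fac_iter(4, 5 * 726485760) = fac_iter(4, 3632428800)
= fac_iter(3, 4 * 3632428800) = fac_iter(3, 14529715200)
= fac_iter(2, 3 * 14529715200) = fac_iter(2, 43589145600)
= fac_iter(1, 2 * 43589145600) = fac_iter(1, 87178291200)
n <= 1, return acc = 87178291200


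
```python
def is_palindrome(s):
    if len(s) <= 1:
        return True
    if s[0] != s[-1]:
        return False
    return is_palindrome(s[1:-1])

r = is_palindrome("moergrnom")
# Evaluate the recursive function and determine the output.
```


is_palindrome("moergrnom")
"moergrnom": s[0]='m' == s[-1]='m' -> is_palindrome("oergrno")
"oergrno": s[0]='o' == s[-1]='o' -> is_palindrome("ergrn")
"ergrn": s[0]='e' != s[-1]='n' -> False
= False


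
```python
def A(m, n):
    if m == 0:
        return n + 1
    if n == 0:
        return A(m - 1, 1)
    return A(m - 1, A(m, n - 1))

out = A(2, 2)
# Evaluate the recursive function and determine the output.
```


A(2, 2)
= A(1, A(2, 1))
First compute A(2, 1) = 5
= A(1, 5)
= 7


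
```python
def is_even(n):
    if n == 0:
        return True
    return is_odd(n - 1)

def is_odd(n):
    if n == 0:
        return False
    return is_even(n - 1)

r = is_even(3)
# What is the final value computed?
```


is_even(3)
= is_odd(2)
= is_even(1)
= is_odd(0)
n == 0: return False
= False


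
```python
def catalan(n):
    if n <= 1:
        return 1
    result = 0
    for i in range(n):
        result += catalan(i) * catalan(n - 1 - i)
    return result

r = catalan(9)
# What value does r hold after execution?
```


catalan(9)
= sum of catalan(i) * catalan(9-1-i) for i in 0..8
First compute sub-values bottom-up:
  catalan(0) = 1, catalan(1) = 1
  catalan(2) = 1*1 + 1*1 = 2
  catalan(3) = 1*2 + 1*1 + 2*1 = 5
  catalan(4) = 1*5 + 1*2 + 2*1 + 5*1 = 14
  catalan(5) = 1*14 + 1*5 + 2*2 + 5*1 + 14*1 = 42
  catalan(6) = 1*42 + 1*14 + 2*5 + 5*2 + 14*1 + 42*1 = 132
  catalan(7) = 1*132 + 1*42 + 2*14 + 5*5 + 14*2 + 42*1 + 132*1 = 429
  catalan(8) = 1*429 + 1*132 + 2*42 + 5*14 + 14*5 + 42*2 + 132*1 + 429*1 = 1430
Now catalan(9):
  catalan(0)*catalan(8) = 1*1430 = 1430
  catalan(1)*catalan(7) = 1*429 = 429
  catalan(2)*catalan(6) = 2*132 = 264
  catalan(3)*catalan(5) = 5*42 = 210
  catalan(4)*catalan(4) = 14*14 = 196
  catalan(5)*catalan(3) = 42*5 = 210
  catalan(6)*catalan(2) = 132*2 = 264
  catalan(7)*catalan(1) = 429*1 = 429
  catalan(8)*catalan(0) = 1430*1 = 1430
= 1430 + 429 + 264 + 210 + 196 + 210 + 264 + 429 + 1430
= 4862


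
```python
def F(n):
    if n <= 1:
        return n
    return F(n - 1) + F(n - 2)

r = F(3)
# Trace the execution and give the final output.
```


F(3)
= F(2) + F(1)
Computing bottom-up: F(0)=0, F(1)=1, F(2)=1, F(3)=2
= 2


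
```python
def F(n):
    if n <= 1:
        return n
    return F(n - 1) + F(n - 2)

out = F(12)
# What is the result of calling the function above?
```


F(12)
= F(11) + F(10)
= (F(10) + F(9)) + F(10)
Computing bottom-up: F(0)=0, F(1)=1, F(2)=1, F(3)=2, F(4)=3, F(5)=5, F(6)=8, F(7)=13, F(8)=21, F(9)=34, F(10)=55, F(11)=89, F(12)=144
= 144


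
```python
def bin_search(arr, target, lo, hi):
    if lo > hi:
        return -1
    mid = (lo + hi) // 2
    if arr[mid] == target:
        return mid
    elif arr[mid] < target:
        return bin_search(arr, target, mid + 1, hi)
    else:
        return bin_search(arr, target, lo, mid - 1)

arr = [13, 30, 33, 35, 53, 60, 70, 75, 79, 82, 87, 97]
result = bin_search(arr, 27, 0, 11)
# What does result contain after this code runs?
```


bin_search(arr, 27, 0, 11)
lo=0, hi=11, mid=5, arr[mid]=60
60 > 27, search left half
lo=0, hi=4, mid=2, arr[mid]=33
33 > 27, search left half
lo=0, hi=1, mid=0, arr[mid]=13
13 < 27, search right half
lo=1, hi=1, mid=1, arr[mid]=30
30 > 27, search left half
lo > hi, target not found, return -1
= -1


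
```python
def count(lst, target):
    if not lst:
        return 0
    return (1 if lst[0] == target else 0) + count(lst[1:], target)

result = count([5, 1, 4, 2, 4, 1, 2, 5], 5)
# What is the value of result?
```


count([5, 1, 4, 2, 4, 1, 2, 5], 5)
lst[0]=5 == 5: 1 + count([1, 4, 2, 4, 1, 2, 5], 5)
lst[0]=1 != 5: 0 + count([4, 2, 4, 1, 2, 5], 5)
lst[0]=4 != 5: 0 + count([2, 4, 1, 2, 5], 5)
lst[0]=2 != 5: 0 + count([4, 1, 2, 5], 5)
lst[0]=4 != 5: 0 + count([1, 2, 5], 5)
lst[0]=1 != 5: 0 + count([2, 5], 5)
lst[0]=2 != 5: 0 + count([5], 5)
lst[0]=5 == 5: 1 + count([], 5)
= 2


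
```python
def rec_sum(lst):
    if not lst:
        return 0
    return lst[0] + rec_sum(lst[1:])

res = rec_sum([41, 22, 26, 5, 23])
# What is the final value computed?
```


rec_sum([41, 22, 26, 5, 23])
= 41 + rec_sum([22, 26, 5, 23])
= 41 + 22 + rec_sum([26, 5, 23])
= 41 + 22 + 26 + rec_sum([5, 23])
= 41 + 22 + 26 + 5 + rec_sum([23])
= 41 + 22 + 26 + 5 + 23 + rec_sum([])
= 41 + 22 + 26 + 5 + 23 + 0
= 117


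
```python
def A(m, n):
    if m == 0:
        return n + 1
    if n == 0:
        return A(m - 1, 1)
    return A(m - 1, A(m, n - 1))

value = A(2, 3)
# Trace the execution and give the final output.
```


A(2, 3)
= A(1, A(2, 2))
First compute A(2, 2) = 7
= A(1, 7)
= 9


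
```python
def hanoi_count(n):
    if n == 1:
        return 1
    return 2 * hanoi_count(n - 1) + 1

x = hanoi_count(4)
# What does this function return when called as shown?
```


hanoi_count(4)
= 2 * hanoi_count(3) + 1
= 2 * (2 * hanoi_count(2) + 1) + 1
= 2 * (2 * (2 * hanoi_count(1) + 1) + 1) + 1
Now compute bottom-up:
hanoi_count(1) = 1
hanoi_count(2) = 2 * 1 + 1 = 3
hanoi_count(3) = 2 * 3 + 1 = 7
hanoi_count(4) = 2 * 7 + 1 = 15
= 15


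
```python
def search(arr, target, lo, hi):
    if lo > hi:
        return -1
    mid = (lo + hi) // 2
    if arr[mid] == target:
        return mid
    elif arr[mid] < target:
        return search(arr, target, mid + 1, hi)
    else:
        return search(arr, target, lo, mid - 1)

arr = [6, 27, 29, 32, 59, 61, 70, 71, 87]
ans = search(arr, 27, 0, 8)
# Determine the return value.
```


search(arr, 27, 0, 8)
lo=0, hi=8, mid=4, arr[mid]=59
59 > 27, search left half
lo=0, hi=3, mid=1, arr[mid]=27
arr[1] == 27, found at index 1
= 1


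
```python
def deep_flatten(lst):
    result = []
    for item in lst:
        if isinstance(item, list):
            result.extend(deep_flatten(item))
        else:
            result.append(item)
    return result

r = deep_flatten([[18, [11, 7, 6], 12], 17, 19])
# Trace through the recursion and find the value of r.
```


deep_flatten([[18, [11, 7, 6], 12], 17, 19])
Processing each element:
  [18, [11, 7, 6], 12] is a list -> deep_flatten recursively -> [18, 11, 7, 6, 12]
  17 is not a list -> append 17
  19 is not a list -> append 19
= [18, 11, 7, 6, 12, 17, 19]


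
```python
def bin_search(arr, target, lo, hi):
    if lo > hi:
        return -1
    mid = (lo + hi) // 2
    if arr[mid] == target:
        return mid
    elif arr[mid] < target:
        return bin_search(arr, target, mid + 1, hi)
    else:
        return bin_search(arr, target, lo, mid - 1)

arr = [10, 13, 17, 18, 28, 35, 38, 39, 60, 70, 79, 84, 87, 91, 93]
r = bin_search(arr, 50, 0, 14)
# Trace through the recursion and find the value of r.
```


bin_search(arr, 50, 0, 14)
lo=0, hi=14, mid=7, arr[mid]=39
39 < 50, search right half
lo=8, hi=14, mid=11, arr[mid]=84
84 > 50, search left half
lo=8, hi=10, mid=9, arr[mid]=70
70 > 50, search left half
lo=8, hi=8, mid=8, arr[mid]=60
60 > 50, search left half
lo > hi, target not found, return -1
= -1


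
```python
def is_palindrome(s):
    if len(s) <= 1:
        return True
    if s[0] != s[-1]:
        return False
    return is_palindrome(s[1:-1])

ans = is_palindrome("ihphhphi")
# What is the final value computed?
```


is_palindrome("ihphhphi")
"ihphhphi": s[0]='i' == s[-1]='i' -> is_palindrome("hphhph")
"hphhph": s[0]='h' == s[-1]='h' -> is_palindrome("phhp")
"phhp": s[0]='p' == s[-1]='p' -> is_palindrome("hh")
"hh": s[0]='h' == s[-1]='h' -> is_palindrome("")
"": len <= 1 -> True
= True


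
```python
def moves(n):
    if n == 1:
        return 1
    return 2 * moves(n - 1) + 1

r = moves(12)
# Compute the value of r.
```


moves(12)
= 2 * moves(11) + 1
= 2 * (2 * moves(10) + 1) + 1
= 2 * (2 * (2 * moves(9) + 1) + 1) + 1
= 2 * (2 * (2 * (2 * moves(8) + 1) + 1) + 1) + 1
= 2 * (2 * (2 * (2 * (2 * moves(7) + 1) + 1) + 1) + 1) + 1
= 2 * (2 * (2 * (2 * (2 * (2 * moves(6) + 1) + 1) + 1) + 1) + 1) + 1
= 2 * (2 * (2 * (2 * (2 * (2 * (2 * moves(5) + 1) + 1) + 1) + 1) + 1) + 1) + 1
= 2 * (2 * (2 * (2 * (2 * (2 * (2 * (2 * moves(4) + 1) + 1) + 1) + 1) + 1) + 1) + 1) + 1
= 2 * (2 * (2 * (2 * (2 * (2 * (2 * (2 * (2 * moves(3) + 1) + 1) + 1) + 1) + 1) + 1) + 1) + 1) + 1
= 2 * (2 * (2 * (2 * (2 * (2 * (2 * (2 * (2 * (2 * moves(2) + 1) + 1) + 1) + 1) + 1) + 1) + 1) + 1) + 1) + 1
= 2 * (2 * (2 * (2 * (2 * (2 * (2 * (2 * (2 * (2 * (2 * moves(1) + 1) + 1) + 1) + 1) + 1) + 1) + 1) + 1) + 1) + 1) + 1
Now compute bottom-up:
moves(1) = 1
moves(2) = 2 * 1 + 1 = 3
moves(3) = 2 * 3 + 1 = 7
moves(4) = 2 * 7 + 1 = 15
moves(5) = 2 * 15 + 1 = 31
moves(6) = 2 * 31 + 1 = 63
moves(7) = 2 * 63 + 1 = 127
moves(8) = 2 * 127 + 1 = 255
moves(9) = 2 * 255 + 1 = 511
moves(10) = 2 * 511 + 1 = 1023
moves(11) = 2 * 1023 + 1 = 2047
moves(12) = 2 * 2047 + 1 = 4095
= 4095


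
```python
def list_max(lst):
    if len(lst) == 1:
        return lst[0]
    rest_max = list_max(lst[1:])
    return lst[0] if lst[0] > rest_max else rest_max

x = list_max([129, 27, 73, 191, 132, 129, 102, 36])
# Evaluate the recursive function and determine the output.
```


list_max([129, 27, 73, 191, 132, 129, 102, 36])
= compare 129 with list_max([27, 73, 191, 132, 129, 102, 36])
= compare 27 with list_max([73, 191, 132, 129, 102, 36])
= compare 73 with list_max([191, 132, 129, 102, 36])
= compare 191 with list_max([132, 129, 102, 36])
= compare 132 with list_max([129, 102, 36])
= compare 129 with list_max([102, 36])
= compare 102 with list_max([36])
Base: list_max([36]) = 36
compare 102 with 36: max = 102
compare 129 with 102: max = 129
compare 132 with 129: max = 132
compare 191 with 132: max = 191
compare 73 with 191: max = 191
compare 27 with 191: max = 191
compare 129 with 191: max = 191
= 191


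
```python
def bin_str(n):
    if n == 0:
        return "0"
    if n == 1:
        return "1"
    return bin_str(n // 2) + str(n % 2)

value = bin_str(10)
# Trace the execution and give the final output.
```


bin_str(10)
= bin_str(5) + "0"
= bin_str(2) + "1" + "0"
= bin_str(1) + "0" + "1" + "0"
= "1" + "0" + "1" + "0"
= "1010"


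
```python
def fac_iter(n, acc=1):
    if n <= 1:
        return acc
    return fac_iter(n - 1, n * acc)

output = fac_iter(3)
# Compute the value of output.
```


fac_iter(3, 1)
= fac_iter(2, 3 * 1) = fac_iter(2, 3)
= fac_iter(1, 2 * 3) = fac_iter(1, 6)
n <= 1, return acc = 6


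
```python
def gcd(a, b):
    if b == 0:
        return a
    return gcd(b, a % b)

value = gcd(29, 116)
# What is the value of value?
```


gcd(29, 116)
= gcd(116, 29 % 116) = gcd(116, 29)
= gcd(29, 116 % 29) = gcd(29, 0)
b == 0, return a = 29


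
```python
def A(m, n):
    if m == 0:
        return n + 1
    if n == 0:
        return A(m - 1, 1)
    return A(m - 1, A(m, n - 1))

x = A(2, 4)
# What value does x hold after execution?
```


A(2, 4)
= A(1, A(2, 3))
First compute A(2, 3) = 9
= A(1, 9)
= 11


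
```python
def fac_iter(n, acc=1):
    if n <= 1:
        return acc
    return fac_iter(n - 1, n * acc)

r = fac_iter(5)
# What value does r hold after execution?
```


fac_iter(5, 1)
= fac_iter(4, 5 * 1) = fac_iter(4, 5)
= fac_iter(3, 4 * 5) = fac_iter(3, 20)
= fac_iter(2, 3 * 20) = fac_iter(2, 60)
= fac_iter(1, 2 * 60) = fac_iter(1, 120)
n <= 1, return acc = 120
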